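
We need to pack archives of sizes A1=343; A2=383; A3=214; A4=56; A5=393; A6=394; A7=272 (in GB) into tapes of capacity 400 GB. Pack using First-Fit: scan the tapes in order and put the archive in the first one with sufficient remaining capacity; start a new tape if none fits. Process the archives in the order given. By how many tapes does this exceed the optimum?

0

First-Fit: [343,56] [383] [214] [393] [394] [272] → 6 tapes.
Total size 2055 GB; any packing needs at least ⌈2055/400⌉ = 6 tapes.
So 6 is already optimal.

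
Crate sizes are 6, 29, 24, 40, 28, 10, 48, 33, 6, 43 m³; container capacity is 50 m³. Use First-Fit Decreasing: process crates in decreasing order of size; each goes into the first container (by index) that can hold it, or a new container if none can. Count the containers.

Sorted descending: 48, 43, 40, 33, 29, 28, 24, 10, 6, 6.
48 m³ → container 1 (remaining 2 m³)
43 m³ → container 2 (remaining 7 m³)
40 m³ → container 3 (remaining 10 m³)
33 m³ → container 4 (remaining 17 m³)
29 m³ → container 5 (remaining 21 m³)
28 m³ → container 6 (remaining 22 m³)
24 m³ → container 7 (remaining 26 m³)
10 m³ → container 3 (remaining 0 m³)
6 m³ → container 2 (remaining 1 m³)
6 m³ → container 4 (remaining 11 m³)

7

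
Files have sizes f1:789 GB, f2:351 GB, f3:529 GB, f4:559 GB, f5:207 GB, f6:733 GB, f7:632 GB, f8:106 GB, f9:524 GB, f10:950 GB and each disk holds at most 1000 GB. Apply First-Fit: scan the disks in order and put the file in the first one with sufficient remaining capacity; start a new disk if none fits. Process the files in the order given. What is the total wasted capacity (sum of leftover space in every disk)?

1620

disk 1: place f1 (789 GB), 211 GB left
disk 2: place f2 (351 GB), 649 GB left
disk 2: place f3 (529 GB), 120 GB left
disk 3: place f4 (559 GB), 441 GB left
disk 1: place f5 (207 GB), 4 GB left
disk 4: place f6 (733 GB), 267 GB left
disk 5: place f7 (632 GB), 368 GB left
disk 2: place f8 (106 GB), 14 GB left
disk 6: place f9 (524 GB), 476 GB left
disk 7: place f10 (950 GB), 50 GB left
7 disks × 1000 GB = 7000 GB; used 5380 GB; unused 1620 GB.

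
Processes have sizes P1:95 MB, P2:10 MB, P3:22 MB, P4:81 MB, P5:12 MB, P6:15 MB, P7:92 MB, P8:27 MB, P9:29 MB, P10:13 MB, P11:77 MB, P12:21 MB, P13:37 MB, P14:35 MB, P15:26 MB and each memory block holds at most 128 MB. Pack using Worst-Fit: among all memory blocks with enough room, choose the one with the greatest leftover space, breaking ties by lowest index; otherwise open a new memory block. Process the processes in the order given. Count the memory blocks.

Put P1 (95 MB) in memory block 1; 33 MB remain.
Put P2 (10 MB) in memory block 1; 23 MB remain.
Put P3 (22 MB) in memory block 1; 1 MB remain.
Put P4 (81 MB) in memory block 2; 47 MB remain.
Put P5 (12 MB) in memory block 2; 35 MB remain.
Put P6 (15 MB) in memory block 2; 20 MB remain.
Put P7 (92 MB) in memory block 3; 36 MB remain.
Put P8 (27 MB) in memory block 3; 9 MB remain.
Put P9 (29 MB) in memory block 4; 99 MB remain.
Put P10 (13 MB) in memory block 4; 86 MB remain.
Put P11 (77 MB) in memory block 4; 9 MB remain.
Put P12 (21 MB) in memory block 5; 107 MB remain.
Put P13 (37 MB) in memory block 5; 70 MB remain.
Put P14 (35 MB) in memory block 5; 35 MB remain.
Put P15 (26 MB) in memory block 5; 9 MB remain.
Final memory blocks: [95,10,22] [81,12,15] [92,27] [29,13,77] [21,37,35,26].

5 memory blocks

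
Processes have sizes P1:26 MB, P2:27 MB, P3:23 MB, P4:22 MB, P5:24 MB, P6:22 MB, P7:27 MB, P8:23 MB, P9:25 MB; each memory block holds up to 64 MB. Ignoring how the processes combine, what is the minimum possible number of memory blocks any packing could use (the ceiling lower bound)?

Total size = 26 + 27 + 23 + 22 + 24 + 22 + 27 + 23 + 25 = 219 MB.
⌈219 / 64⌉ = 4.

4 memory blocks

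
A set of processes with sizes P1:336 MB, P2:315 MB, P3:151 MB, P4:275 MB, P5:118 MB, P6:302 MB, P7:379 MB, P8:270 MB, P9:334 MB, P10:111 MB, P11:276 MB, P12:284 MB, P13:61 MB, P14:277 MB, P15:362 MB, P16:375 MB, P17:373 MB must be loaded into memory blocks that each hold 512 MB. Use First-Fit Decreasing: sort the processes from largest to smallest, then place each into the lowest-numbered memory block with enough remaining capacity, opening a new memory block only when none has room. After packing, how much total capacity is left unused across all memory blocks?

2057

Sorted descending: 379, 375, 373, 362, 336, 334, 315, 302, 284, 277, 276, 275, 270, 151, 118, 111, 61.
379 MB → memory block 1 (remaining 133 MB)
375 MB → memory block 2 (remaining 137 MB)
373 MB → memory block 3 (remaining 139 MB)
362 MB → memory block 4 (remaining 150 MB)
336 MB → memory block 5 (remaining 176 MB)
334 MB → memory block 6 (remaining 178 MB)
315 MB → memory block 7 (remaining 197 MB)
302 MB → memory block 8 (remaining 210 MB)
284 MB → memory block 9 (remaining 228 MB)
277 MB → memory block 10 (remaining 235 MB)
276 MB → memory block 11 (remaining 236 MB)
275 MB → memory block 12 (remaining 237 MB)
270 MB → memory block 13 (remaining 242 MB)
151 MB → memory block 5 (remaining 25 MB)
118 MB → memory block 1 (remaining 15 MB)
111 MB → memory block 2 (remaining 26 MB)
61 MB → memory block 3 (remaining 78 MB)
13 memory blocks × 512 MB = 6656 MB; used 4599 MB; unused 2057 MB.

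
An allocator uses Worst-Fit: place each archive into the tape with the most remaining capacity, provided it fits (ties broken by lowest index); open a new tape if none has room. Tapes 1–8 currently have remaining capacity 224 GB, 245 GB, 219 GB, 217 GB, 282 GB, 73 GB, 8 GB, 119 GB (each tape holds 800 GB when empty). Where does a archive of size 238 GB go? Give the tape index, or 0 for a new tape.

5

Tapes with room: tape 2 (245 GB), tape 5 (282 GB).
Most room is tape 5 with 282 GB free.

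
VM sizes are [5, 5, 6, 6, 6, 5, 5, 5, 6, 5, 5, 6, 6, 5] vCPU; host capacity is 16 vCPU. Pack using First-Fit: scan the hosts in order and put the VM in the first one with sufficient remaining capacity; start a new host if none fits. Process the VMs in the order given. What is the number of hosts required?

5 vCPU → host 1 (remaining 11 vCPU)
5 vCPU → host 1 (remaining 6 vCPU)
6 vCPU → host 1 (remaining 0 vCPU)
6 vCPU → host 2 (remaining 10 vCPU)
6 vCPU → host 2 (remaining 4 vCPU)
5 vCPU → host 3 (remaining 11 vCPU)
5 vCPU → host 3 (remaining 6 vCPU)
5 vCPU → host 3 (remaining 1 vCPU)
6 vCPU → host 4 (remaining 10 vCPU)
5 vCPU → host 4 (remaining 5 vCPU)
5 vCPU → host 4 (remaining 0 vCPU)
6 vCPU → host 5 (remaining 10 vCPU)
6 vCPU → host 5 (remaining 4 vCPU)
5 vCPU → host 6 (remaining 11 vCPU)

6 hosts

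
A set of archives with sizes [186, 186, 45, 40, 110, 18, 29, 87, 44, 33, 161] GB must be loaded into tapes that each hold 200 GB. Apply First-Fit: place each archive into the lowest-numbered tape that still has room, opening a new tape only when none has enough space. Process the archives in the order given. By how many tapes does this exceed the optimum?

0

First-Fit: [186] [186] [45,40,110] [18,29,87,44] [33,161] → 5 tapes.
Total size 939 GB; any packing needs at least ⌈939/200⌉ = 5 tapes.
So 5 is already optimal.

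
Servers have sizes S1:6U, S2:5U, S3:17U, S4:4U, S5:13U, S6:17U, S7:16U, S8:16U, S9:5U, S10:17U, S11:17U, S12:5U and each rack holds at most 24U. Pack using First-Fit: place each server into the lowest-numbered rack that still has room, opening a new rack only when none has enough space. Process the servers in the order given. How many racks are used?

8 racks

Put S1 (6U) in rack 1; 18U remain.
Put S2 (5U) in rack 1; 13U remain.
Put S3 (17U) in rack 2; 7U remain.
Put S4 (4U) in rack 1; 9U remain.
Put S5 (13U) in rack 3; 11U remain.
Put S6 (17U) in rack 4; 7U remain.
Put S7 (16U) in rack 5; 8U remain.
Put S8 (16U) in rack 6; 8U remain.
Put S9 (5U) in rack 1; 4U remain.
Put S10 (17U) in rack 7; 7U remain.
Put S11 (17U) in rack 8; 7U remain.
Put S12 (5U) in rack 2; 2U remain.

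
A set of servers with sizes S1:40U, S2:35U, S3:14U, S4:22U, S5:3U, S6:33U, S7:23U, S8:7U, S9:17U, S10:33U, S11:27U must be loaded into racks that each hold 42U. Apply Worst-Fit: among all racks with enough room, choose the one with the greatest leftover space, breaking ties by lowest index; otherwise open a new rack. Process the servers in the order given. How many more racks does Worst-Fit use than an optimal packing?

Worst-Fit: [40] [35,3] [14,22] [33] [23,7] [17] [33] [27] → 8 racks.
Total size 254U; any packing needs at least ⌈254/42⌉ = 7 racks.
An optimal packing achieves that bound: [40] [35,7] [33,3] [33] [27,14] [23,17] [22] → 7 racks.
Excess: 8 − 7 = 1.

1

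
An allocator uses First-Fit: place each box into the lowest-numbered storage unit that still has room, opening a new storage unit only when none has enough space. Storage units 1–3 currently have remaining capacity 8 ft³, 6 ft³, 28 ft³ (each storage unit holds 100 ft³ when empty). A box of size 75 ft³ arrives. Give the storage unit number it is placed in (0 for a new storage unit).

0

No storage unit has ≥ 75 ft³ free, so a new storage unit is opened.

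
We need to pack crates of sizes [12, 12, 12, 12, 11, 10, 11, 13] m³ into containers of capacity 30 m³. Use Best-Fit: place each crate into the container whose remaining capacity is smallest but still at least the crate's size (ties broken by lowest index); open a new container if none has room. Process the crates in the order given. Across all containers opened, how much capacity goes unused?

27

12 m³ → container 1 (remaining 18 m³)
12 m³ → container 1 (remaining 6 m³)
12 m³ → container 2 (remaining 18 m³)
12 m³ → container 2 (remaining 6 m³)
11 m³ → container 3 (remaining 19 m³)
10 m³ → container 3 (remaining 9 m³)
11 m³ → container 4 (remaining 19 m³)
13 m³ → container 4 (remaining 6 m³)
4 containers × 30 m³ = 120 m³; used 93 m³; unused 27 m³.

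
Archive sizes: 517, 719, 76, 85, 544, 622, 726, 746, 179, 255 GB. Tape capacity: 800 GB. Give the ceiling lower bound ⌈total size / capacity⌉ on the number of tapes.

Total size = 517 + 719 + 76 + 85 + 544 + 622 + 726 + 746 + 179 + 255 = 4469 GB.
⌈4469 / 800⌉ = 6.

6 tapes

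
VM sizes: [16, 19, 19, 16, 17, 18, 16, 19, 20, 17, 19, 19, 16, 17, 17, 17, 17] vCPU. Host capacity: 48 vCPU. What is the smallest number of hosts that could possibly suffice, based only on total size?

7

Total size = 16 + 19 + 19 + 16 + 17 + 18 + 16 + 19 + 20 + 17 + 19 + 19 + 16 + 17 + 17 + 17 + 17 = 299 vCPU.
⌈299 / 48⌉ = 7.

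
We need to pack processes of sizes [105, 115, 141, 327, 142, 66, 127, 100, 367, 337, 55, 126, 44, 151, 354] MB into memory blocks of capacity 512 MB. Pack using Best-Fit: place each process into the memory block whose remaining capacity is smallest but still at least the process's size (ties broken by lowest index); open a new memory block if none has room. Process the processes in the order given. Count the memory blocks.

105 MB → memory block 1 (remaining 407 MB)
115 MB → memory block 1 (remaining 292 MB)
141 MB → memory block 1 (remaining 151 MB)
327 MB → memory block 2 (remaining 185 MB)
142 MB → memory block 1 (remaining 9 MB)
66 MB → memory block 2 (remaining 119 MB)
127 MB → memory block 3 (remaining 385 MB)
100 MB → memory block 2 (remaining 19 MB)
367 MB → memory block 3 (remaining 18 MB)
337 MB → memory block 4 (remaining 175 MB)
55 MB → memory block 4 (remaining 120 MB)
126 MB → memory block 5 (remaining 386 MB)
44 MB → memory block 4 (remaining 76 MB)
151 MB → memory block 5 (remaining 235 MB)
354 MB → memory block 6 (remaining 158 MB)

6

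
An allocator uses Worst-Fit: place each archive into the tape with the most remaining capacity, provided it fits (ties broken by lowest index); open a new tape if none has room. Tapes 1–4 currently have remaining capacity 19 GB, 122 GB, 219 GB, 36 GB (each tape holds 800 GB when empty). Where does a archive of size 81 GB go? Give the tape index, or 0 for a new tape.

3

Tapes with room: tape 2 (122 GB), tape 3 (219 GB).
Most room is tape 3 with 219 GB free.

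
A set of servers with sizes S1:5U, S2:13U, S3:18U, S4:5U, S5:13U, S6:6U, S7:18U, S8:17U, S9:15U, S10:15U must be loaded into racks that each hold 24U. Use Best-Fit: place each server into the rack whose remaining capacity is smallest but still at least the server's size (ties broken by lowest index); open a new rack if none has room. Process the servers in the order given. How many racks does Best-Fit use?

S1 (5U) → rack 1 (remaining 19U)
S2 (13U) → rack 1 (remaining 6U)
S3 (18U) → rack 2 (remaining 6U)
S4 (5U) → rack 1 (remaining 1U)
S5 (13U) → rack 3 (remaining 11U)
S6 (6U) → rack 2 (remaining 0U)
S7 (18U) → rack 4 (remaining 6U)
S8 (17U) → rack 5 (remaining 7U)
S9 (15U) → rack 6 (remaining 9U)
S10 (15U) → rack 7 (remaining 9U)

7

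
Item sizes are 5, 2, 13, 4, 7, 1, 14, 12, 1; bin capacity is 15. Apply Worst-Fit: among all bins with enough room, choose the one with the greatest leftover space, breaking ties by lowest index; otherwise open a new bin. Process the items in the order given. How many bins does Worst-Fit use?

5 bins

5 → bin 1 (remaining 10)
2 → bin 1 (remaining 8)
13 → bin 2 (remaining 2)
4 → bin 1 (remaining 4)
7 → bin 3 (remaining 8)
1 → bin 3 (remaining 7)
14 → bin 4 (remaining 1)
12 → bin 5 (remaining 3)
1 → bin 3 (remaining 6)
Final bins: [5,2,4] [13] [7,1,1] [14] [12].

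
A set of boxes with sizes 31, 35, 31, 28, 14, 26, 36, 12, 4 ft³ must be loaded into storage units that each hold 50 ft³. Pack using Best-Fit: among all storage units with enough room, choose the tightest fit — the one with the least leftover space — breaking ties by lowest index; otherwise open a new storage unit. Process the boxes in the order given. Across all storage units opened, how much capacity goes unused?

Put 31 ft³ in storage unit 1; 19 ft³ remain.
Put 35 ft³ in storage unit 2; 15 ft³ remain.
Put 31 ft³ in storage unit 3; 19 ft³ remain.
Put 28 ft³ in storage unit 4; 22 ft³ remain.
Put 14 ft³ in storage unit 2; 1 ft³ remain.
Put 26 ft³ in storage unit 5; 24 ft³ remain.
Put 36 ft³ in storage unit 6; 14 ft³ remain.
Put 12 ft³ in storage unit 6; 2 ft³ remain.
Put 4 ft³ in storage unit 1; 15 ft³ remain.
6 storage units × 50 ft³ = 300 ft³; used 217 ft³; unused 83 ft³.

83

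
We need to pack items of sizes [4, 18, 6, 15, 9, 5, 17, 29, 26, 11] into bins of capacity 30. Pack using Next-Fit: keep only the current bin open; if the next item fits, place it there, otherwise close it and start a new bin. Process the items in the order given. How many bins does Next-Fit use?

4 → bin 1 (remaining 26)
18 → bin 1 (remaining 8)
6 → bin 1 (remaining 2)
15 → bin 2 (remaining 15)
9 → bin 2 (remaining 6)
5 → bin 2 (remaining 1)
17 → bin 3 (remaining 13)
29 → bin 4 (remaining 1)
26 → bin 5 (remaining 4)
11 → bin 6 (remaining 19)

6 bins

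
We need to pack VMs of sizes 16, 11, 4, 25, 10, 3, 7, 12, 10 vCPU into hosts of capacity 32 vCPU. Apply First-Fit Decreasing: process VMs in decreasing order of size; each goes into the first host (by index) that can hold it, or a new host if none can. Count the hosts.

Sorted descending: 25, 16, 12, 11, 10, 10, 7, 4, 3.
25 vCPU → host 1 (remaining 7 vCPU)
16 vCPU → host 2 (remaining 16 vCPU)
12 vCPU → host 2 (remaining 4 vCPU)
11 vCPU → host 3 (remaining 21 vCPU)
10 vCPU → host 3 (remaining 11 vCPU)
10 vCPU → host 3 (remaining 1 vCPU)
7 vCPU → host 1 (remaining 0 vCPU)
4 vCPU → host 2 (remaining 0 vCPU)
3 vCPU → host 4 (remaining 29 vCPU)

4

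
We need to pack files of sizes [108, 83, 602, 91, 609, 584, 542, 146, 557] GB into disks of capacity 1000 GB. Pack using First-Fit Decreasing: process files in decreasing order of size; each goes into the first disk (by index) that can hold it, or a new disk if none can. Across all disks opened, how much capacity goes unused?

Sorted descending: 609, 602, 584, 557, 542, 146, 108, 91, 83.
Put 609 GB in disk 1; 391 GB remain.
Put 602 GB in disk 2; 398 GB remain.
Put 584 GB in disk 3; 416 GB remain.
Put 557 GB in disk 4; 443 GB remain.
Put 542 GB in disk 5; 458 GB remain.
Put 146 GB in disk 1; 245 GB remain.
Put 108 GB in disk 1; 137 GB remain.
Put 91 GB in disk 1; 46 GB remain.
Put 83 GB in disk 2; 315 GB remain.
5 disks × 1000 GB = 5000 GB; used 3322 GB; unused 1678 GB.

1678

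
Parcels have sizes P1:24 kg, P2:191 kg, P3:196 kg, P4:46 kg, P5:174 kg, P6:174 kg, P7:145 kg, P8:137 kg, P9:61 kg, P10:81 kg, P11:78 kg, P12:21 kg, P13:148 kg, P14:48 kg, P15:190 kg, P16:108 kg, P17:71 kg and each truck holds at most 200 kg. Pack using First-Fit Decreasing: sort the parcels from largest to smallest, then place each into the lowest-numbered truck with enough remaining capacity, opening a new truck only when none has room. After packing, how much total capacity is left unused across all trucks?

107

Sorted descending: 196, 191, 190, 174, 174, 148, 145, 137, 108, 81, 78, 71, 61, 48, 46, 24, 21.
truck 1: place 196 kg, 4 kg left
truck 2: place 191 kg, 9 kg left
truck 3: place 190 kg, 10 kg left
truck 4: place 174 kg, 26 kg left
truck 5: place 174 kg, 26 kg left
truck 6: place 148 kg, 52 kg left
truck 7: place 145 kg, 55 kg left
truck 8: place 137 kg, 63 kg left
truck 9: place 108 kg, 92 kg left
truck 9: place 81 kg, 11 kg left
truck 10: place 78 kg, 122 kg left
truck 10: place 71 kg, 51 kg left
truck 8: place 61 kg, 2 kg left
truck 6: place 48 kg, 4 kg left
truck 7: place 46 kg, 9 kg left
truck 4: place 24 kg, 2 kg left
truck 5: place 21 kg, 5 kg left
10 trucks × 200 kg = 2000 kg; used 1893 kg; unused 107 kg.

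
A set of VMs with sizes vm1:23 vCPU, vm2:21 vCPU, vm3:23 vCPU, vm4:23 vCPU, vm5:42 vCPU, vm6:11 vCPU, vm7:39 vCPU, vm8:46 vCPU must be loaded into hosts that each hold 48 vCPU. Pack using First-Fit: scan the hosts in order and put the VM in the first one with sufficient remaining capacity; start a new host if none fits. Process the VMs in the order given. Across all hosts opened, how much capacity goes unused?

60

vm1 (23 vCPU) → host 1 (remaining 25 vCPU)
vm2 (21 vCPU) → host 1 (remaining 4 vCPU)
vm3 (23 vCPU) → host 2 (remaining 25 vCPU)
vm4 (23 vCPU) → host 2 (remaining 2 vCPU)
vm5 (42 vCPU) → host 3 (remaining 6 vCPU)
vm6 (11 vCPU) → host 4 (remaining 37 vCPU)
vm7 (39 vCPU) → host 5 (remaining 9 vCPU)
vm8 (46 vCPU) → host 6 (remaining 2 vCPU)
6 hosts × 48 vCPU = 288 vCPU; used 228 vCPU; unused 60 vCPU.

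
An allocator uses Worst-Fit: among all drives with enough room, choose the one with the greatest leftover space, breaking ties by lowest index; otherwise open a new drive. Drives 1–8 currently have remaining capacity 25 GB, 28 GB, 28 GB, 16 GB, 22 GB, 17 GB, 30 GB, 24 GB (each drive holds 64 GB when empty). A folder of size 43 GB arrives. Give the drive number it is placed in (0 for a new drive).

0

No drive has ≥ 43 GB free, so a new drive is opened.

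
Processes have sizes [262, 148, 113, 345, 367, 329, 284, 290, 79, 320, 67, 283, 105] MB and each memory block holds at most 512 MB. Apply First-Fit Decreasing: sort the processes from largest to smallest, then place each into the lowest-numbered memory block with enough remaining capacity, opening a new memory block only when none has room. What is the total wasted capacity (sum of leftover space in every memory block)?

1104

Sorted descending: 367, 345, 329, 320, 290, 284, 283, 262, 148, 113, 105, 79, 67.
367 MB → memory block 1 (remaining 145 MB)
345 MB → memory block 2 (remaining 167 MB)
329 MB → memory block 3 (remaining 183 MB)
320 MB → memory block 4 (remaining 192 MB)
290 MB → memory block 5 (remaining 222 MB)
284 MB → memory block 6 (remaining 228 MB)
283 MB → memory block 7 (remaining 229 MB)
262 MB → memory block 8 (remaining 250 MB)
148 MB → memory block 2 (remaining 19 MB)
113 MB → memory block 1 (remaining 32 MB)
105 MB → memory block 3 (remaining 78 MB)
79 MB → memory block 4 (remaining 113 MB)
67 MB → memory block 3 (remaining 11 MB)
8 memory blocks × 512 MB = 4096 MB; used 2992 MB; unused 1104 MB.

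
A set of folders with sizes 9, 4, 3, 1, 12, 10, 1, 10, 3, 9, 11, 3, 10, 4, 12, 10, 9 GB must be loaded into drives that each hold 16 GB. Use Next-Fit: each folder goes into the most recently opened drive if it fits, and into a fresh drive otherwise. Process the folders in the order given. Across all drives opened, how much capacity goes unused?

drive 1: place 9 GB, 7 GB left
drive 1: place 4 GB, 3 GB left
drive 1: place 3 GB, 0 GB left
drive 2: place 1 GB, 15 GB left
drive 2: place 12 GB, 3 GB left
drive 3: place 10 GB, 6 GB left
drive 3: place 1 GB, 5 GB left
drive 4: place 10 GB, 6 GB left
drive 4: place 3 GB, 3 GB left
drive 5: place 9 GB, 7 GB left
drive 6: place 11 GB, 5 GB left
drive 6: place 3 GB, 2 GB left
drive 7: place 10 GB, 6 GB left
drive 7: place 4 GB, 2 GB left
drive 8: place 12 GB, 4 GB left
drive 9: place 10 GB, 6 GB left
drive 10: place 9 GB, 7 GB left
10 drives × 16 GB = 160 GB; used 121 GB; unused 39 GB.

39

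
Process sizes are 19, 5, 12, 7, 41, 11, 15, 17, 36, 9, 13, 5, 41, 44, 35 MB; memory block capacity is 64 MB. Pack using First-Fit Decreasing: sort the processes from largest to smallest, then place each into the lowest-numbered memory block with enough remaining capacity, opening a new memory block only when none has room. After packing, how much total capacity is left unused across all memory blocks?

Sorted descending: 44, 41, 41, 36, 35, 19, 17, 15, 13, 12, 11, 9, 7, 5, 5.
memory block 1: place 44 MB, 20 MB left
memory block 2: place 41 MB, 23 MB left
memory block 3: place 41 MB, 23 MB left
memory block 4: place 36 MB, 28 MB left
memory block 5: place 35 MB, 29 MB left
memory block 1: place 19 MB, 1 MB left
memory block 2: place 17 MB, 6 MB left
memory block 3: place 15 MB, 8 MB left
memory block 4: place 13 MB, 15 MB left
memory block 4: place 12 MB, 3 MB left
memory block 5: place 11 MB, 18 MB left
memory block 5: place 9 MB, 9 MB left
memory block 3: place 7 MB, 1 MB left
memory block 2: place 5 MB, 1 MB left
memory block 5: place 5 MB, 4 MB left
5 memory blocks × 64 MB = 320 MB; used 310 MB; unused 10 MB.

10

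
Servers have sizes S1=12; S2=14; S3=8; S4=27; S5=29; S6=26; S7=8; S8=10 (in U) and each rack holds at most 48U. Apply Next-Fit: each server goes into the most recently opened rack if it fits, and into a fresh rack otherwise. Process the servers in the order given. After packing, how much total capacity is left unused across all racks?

58

Put S1 (12U) in rack 1; 36U remain.
Put S2 (14U) in rack 1; 22U remain.
Put S3 (8U) in rack 1; 14U remain.
Put S4 (27U) in rack 2; 21U remain.
Put S5 (29U) in rack 3; 19U remain.
Put S6 (26U) in rack 4; 22U remain.
Put S7 (8U) in rack 4; 14U remain.
Put S8 (10U) in rack 4; 4U remain.
4 racks × 48U = 192U; used 134U; unused 58U.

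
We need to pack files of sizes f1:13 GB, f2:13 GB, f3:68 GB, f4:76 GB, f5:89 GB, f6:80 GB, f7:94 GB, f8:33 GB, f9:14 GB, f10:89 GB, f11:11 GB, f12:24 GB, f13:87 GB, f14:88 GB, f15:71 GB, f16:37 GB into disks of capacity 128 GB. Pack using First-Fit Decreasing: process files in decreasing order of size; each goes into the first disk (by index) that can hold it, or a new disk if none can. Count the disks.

9 disks

Sorted descending: 94, 89, 89, 88, 87, 80, 76, 71, 68, 37, 33, 24, 14, 13, 13, 11.
94 GB → disk 1 (remaining 34 GB)
89 GB → disk 2 (remaining 39 GB)
89 GB → disk 3 (remaining 39 GB)
88 GB → disk 4 (remaining 40 GB)
87 GB → disk 5 (remaining 41 GB)
80 GB → disk 6 (remaining 48 GB)
76 GB → disk 7 (remaining 52 GB)
71 GB → disk 8 (remaining 57 GB)
68 GB → disk 9 (remaining 60 GB)
37 GB → disk 2 (remaining 2 GB)
33 GB → disk 1 (remaining 1 GB)
24 GB → disk 3 (remaining 15 GB)
14 GB → disk 3 (remaining 1 GB)
13 GB → disk 4 (remaining 27 GB)
13 GB → disk 4 (remaining 14 GB)
11 GB → disk 4 (remaining 3 GB)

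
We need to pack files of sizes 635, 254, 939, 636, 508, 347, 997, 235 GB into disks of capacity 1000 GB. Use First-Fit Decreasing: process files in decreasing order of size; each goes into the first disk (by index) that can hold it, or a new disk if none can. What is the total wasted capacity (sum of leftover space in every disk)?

449

Sorted descending: 997, 939, 636, 635, 508, 347, 254, 235.
disk 1: place 997 GB, 3 GB left
disk 2: place 939 GB, 61 GB left
disk 3: place 636 GB, 364 GB left
disk 4: place 635 GB, 365 GB left
disk 5: place 508 GB, 492 GB left
disk 3: place 347 GB, 17 GB left
disk 4: place 254 GB, 111 GB left
disk 5: place 235 GB, 257 GB left
5 disks × 1000 GB = 5000 GB; used 4551 GB; unused 449 GB.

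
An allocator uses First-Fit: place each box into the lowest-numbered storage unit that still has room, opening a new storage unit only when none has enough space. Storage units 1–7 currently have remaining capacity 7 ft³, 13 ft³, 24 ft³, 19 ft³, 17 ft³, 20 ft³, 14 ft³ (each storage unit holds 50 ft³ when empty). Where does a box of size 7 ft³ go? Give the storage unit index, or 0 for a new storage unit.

1

Storage units with room: storage unit 1 (7 ft³), storage unit 2 (13 ft³), storage unit 3 (24 ft³), storage unit 4 (19 ft³), storage unit 5 (17 ft³), storage unit 6 (20 ft³), storage unit 7 (14 ft³).
The first with room is storage unit 1.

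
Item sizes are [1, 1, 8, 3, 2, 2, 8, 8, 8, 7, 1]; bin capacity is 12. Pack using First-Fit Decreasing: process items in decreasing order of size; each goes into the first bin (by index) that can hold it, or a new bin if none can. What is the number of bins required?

5 bins

Sorted descending: 8, 8, 8, 8, 7, 3, 2, 2, 1, 1, 1.
Put 8 in bin 1; 4 remain.
Put 8 in bin 2; 4 remain.
Put 8 in bin 3; 4 remain.
Put 8 in bin 4; 4 remain.
Put 7 in bin 5; 5 remain.
Put 3 in bin 1; 1 remain.
Put 2 in bin 2; 2 remain.
Put 2 in bin 2; 0 remain.
Put 1 in bin 1; 0 remain.
Put 1 in bin 3; 3 remain.
Put 1 in bin 3; 2 remain.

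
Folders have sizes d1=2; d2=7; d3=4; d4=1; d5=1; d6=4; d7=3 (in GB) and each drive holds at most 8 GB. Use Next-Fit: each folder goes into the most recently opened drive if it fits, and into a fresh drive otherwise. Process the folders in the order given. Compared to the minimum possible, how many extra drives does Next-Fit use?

Next-Fit: [2] [7] [4,1,1] [4,3] → 4 drives.
Total size 22 GB; any packing needs at least ⌈22/8⌉ = 3 drives.
An optimal packing achieves that bound: [7,1] [4,4] [3,2,1] → 3 drives.
Excess: 4 − 3 = 1.

1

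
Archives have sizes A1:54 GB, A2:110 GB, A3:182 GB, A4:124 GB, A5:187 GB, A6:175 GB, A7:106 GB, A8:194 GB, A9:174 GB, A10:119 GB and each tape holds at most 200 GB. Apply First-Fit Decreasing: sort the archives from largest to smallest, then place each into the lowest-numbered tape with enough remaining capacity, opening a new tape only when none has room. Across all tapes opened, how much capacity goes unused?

Sorted descending: 194, 187, 182, 175, 174, 124, 119, 110, 106, 54.
Put 194 GB in tape 1; 6 GB remain.
Put 187 GB in tape 2; 13 GB remain.
Put 182 GB in tape 3; 18 GB remain.
Put 175 GB in tape 4; 25 GB remain.
Put 174 GB in tape 5; 26 GB remain.
Put 124 GB in tape 6; 76 GB remain.
Put 119 GB in tape 7; 81 GB remain.
Put 110 GB in tape 8; 90 GB remain.
Put 106 GB in tape 9; 94 GB remain.
Put 54 GB in tape 6; 22 GB remain.
9 tapes × 200 GB = 1800 GB; used 1425 GB; unused 375 GB.

375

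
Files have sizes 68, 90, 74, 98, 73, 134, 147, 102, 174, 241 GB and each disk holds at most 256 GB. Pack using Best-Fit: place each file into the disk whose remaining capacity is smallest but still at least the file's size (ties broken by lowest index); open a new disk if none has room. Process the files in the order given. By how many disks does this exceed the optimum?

Best-Fit: [68,90,74] [98,73] [134] [147,102] [174] [241] → 6 disks.
Total size 1201 GB; any packing needs at least ⌈1201/256⌉ = 5 disks.
An optimal packing achieves that bound: [241] [174,74] [147,102] [134,98] [90,73,68] → 5 disks.
Excess: 6 − 5 = 1.

1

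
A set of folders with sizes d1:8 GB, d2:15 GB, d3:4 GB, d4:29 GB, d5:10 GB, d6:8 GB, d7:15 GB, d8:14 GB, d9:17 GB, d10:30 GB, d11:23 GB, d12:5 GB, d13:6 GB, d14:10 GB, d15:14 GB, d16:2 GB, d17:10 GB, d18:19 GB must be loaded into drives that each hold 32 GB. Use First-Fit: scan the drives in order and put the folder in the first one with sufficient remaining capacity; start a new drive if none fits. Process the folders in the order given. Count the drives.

8

drive 1: place d1 (8 GB), 24 GB left
drive 1: place d2 (15 GB), 9 GB left
drive 1: place d3 (4 GB), 5 GB left
drive 2: place d4 (29 GB), 3 GB left
drive 3: place d5 (10 GB), 22 GB left
drive 3: place d6 (8 GB), 14 GB left
drive 4: place d7 (15 GB), 17 GB left
drive 3: place d8 (14 GB), 0 GB left
drive 4: place d9 (17 GB), 0 GB left
drive 5: place d10 (30 GB), 2 GB left
drive 6: place d11 (23 GB), 9 GB left
drive 1: place d12 (5 GB), 0 GB left
drive 6: place d13 (6 GB), 3 GB left
drive 7: place d14 (10 GB), 22 GB left
drive 7: place d15 (14 GB), 8 GB left
drive 2: place d16 (2 GB), 1 GB left
drive 8: place d17 (10 GB), 22 GB left
drive 8: place d18 (19 GB), 3 GB left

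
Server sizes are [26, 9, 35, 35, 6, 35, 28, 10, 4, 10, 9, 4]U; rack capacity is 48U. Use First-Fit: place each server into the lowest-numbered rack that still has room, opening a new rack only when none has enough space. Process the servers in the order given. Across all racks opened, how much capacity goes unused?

26U → rack 1 (remaining 22U)
9U → rack 1 (remaining 13U)
35U → rack 2 (remaining 13U)
35U → rack 3 (remaining 13U)
6U → rack 1 (remaining 7U)
35U → rack 4 (remaining 13U)
28U → rack 5 (remaining 20U)
10U → rack 2 (remaining 3U)
4U → rack 1 (remaining 3U)
10U → rack 3 (remaining 3U)
9U → rack 4 (remaining 4U)
4U → rack 4 (remaining 0U)
5 racks × 48U = 240U; used 211U; unused 29U.

29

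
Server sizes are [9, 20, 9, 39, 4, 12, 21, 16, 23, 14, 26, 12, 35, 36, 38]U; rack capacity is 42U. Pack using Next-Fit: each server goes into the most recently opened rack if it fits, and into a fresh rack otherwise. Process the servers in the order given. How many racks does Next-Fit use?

9 racks

9U → rack 1 (remaining 33U)
20U → rack 1 (remaining 13U)
9U → rack 1 (remaining 4U)
39U → rack 2 (remaining 3U)
4U → rack 3 (remaining 38U)
12U → rack 3 (remaining 26U)
21U → rack 3 (remaining 5U)
16U → rack 4 (remaining 26U)
23U → rack 4 (remaining 3U)
14U → rack 5 (remaining 28U)
26U → rack 5 (remaining 2U)
12U → rack 6 (remaining 30U)
35U → rack 7 (remaining 7U)
36U → rack 8 (remaining 6U)
38U → rack 9 (remaining 4U)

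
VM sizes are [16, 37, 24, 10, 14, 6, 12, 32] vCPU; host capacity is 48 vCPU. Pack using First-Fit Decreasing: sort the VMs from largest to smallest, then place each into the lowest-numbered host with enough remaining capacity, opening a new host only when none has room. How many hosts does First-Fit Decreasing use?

Sorted descending: 37, 32, 24, 16, 14, 12, 10, 6.
host 1: place 37 vCPU, 11 vCPU left
host 2: place 32 vCPU, 16 vCPU left
host 3: place 24 vCPU, 24 vCPU left
host 2: place 16 vCPU, 0 vCPU left
host 3: place 14 vCPU, 10 vCPU left
host 4: place 12 vCPU, 36 vCPU left
host 1: place 10 vCPU, 1 vCPU left
host 3: place 6 vCPU, 4 vCPU left
Final hosts: [37,10] [32,16] [24,14,6] [12].

4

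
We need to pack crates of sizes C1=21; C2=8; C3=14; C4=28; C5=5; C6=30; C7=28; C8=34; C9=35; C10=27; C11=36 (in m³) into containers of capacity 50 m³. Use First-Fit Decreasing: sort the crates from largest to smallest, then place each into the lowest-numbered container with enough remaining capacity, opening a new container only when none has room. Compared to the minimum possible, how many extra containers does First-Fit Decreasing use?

0

First-Fit Decreasing: [36,14] [35,8,5] [34] [30] [28,21] [28] [27] → 7 containers.
7 crates exceed 25 m³ (half the capacity), and no two of those can share a container, so at least 7 containers are needed.
So 7 is already optimal.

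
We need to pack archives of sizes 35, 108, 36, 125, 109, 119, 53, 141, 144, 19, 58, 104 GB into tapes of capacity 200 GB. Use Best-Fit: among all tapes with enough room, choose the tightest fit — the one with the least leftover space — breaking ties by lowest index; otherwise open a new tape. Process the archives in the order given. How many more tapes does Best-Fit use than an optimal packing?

Best-Fit: [35,108,36,19] [125,53] [109] [119] [141,58] [144] [104] → 7 tapes.
7 archives exceed 100 GB (half the capacity), and no two of those can share a tape, so at least 7 tapes are needed.
So 7 is already optimal.

0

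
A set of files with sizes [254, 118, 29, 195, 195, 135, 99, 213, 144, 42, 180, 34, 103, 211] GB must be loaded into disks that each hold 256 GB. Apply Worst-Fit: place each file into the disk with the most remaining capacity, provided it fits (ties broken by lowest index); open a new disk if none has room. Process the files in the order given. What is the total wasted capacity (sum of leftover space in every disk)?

254 GB → disk 1 (remaining 2 GB)
118 GB → disk 2 (remaining 138 GB)
29 GB → disk 2 (remaining 109 GB)
195 GB → disk 3 (remaining 61 GB)
195 GB → disk 4 (remaining 61 GB)
135 GB → disk 5 (remaining 121 GB)
99 GB → disk 5 (remaining 22 GB)
213 GB → disk 6 (remaining 43 GB)
144 GB → disk 7 (remaining 112 GB)
42 GB → disk 7 (remaining 70 GB)
180 GB → disk 8 (remaining 76 GB)
34 GB → disk 2 (remaining 75 GB)
103 GB → disk 9 (remaining 153 GB)
211 GB → disk 10 (remaining 45 GB)
10 disks × 256 GB = 2560 GB; used 1952 GB; unused 608 GB.

608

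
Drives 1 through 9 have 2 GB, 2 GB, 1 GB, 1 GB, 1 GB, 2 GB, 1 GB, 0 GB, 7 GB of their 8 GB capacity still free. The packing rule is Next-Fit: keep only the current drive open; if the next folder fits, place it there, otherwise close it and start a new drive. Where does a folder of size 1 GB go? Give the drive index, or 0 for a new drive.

9

Next-Fit only looks at drive 9, which has 7 GB free.
1 GB fits there.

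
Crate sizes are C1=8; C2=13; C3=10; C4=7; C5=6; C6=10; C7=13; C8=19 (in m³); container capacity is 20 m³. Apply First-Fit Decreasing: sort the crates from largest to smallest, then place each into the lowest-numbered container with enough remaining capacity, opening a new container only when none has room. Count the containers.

5 containers

Sorted descending: 19, 13, 13, 10, 10, 8, 7, 6.
Put 19 m³ in container 1; 1 m³ remain.
Put 13 m³ in container 2; 7 m³ remain.
Put 13 m³ in container 3; 7 m³ remain.
Put 10 m³ in container 4; 10 m³ remain.
Put 10 m³ in container 4; 0 m³ remain.
Put 8 m³ in container 5; 12 m³ remain.
Put 7 m³ in container 2; 0 m³ remain.
Put 6 m³ in container 3; 1 m³ remain.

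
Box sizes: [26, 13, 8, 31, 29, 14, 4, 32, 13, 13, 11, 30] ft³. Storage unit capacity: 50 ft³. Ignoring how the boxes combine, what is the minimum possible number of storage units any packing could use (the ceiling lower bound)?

5

Total size = 26 + 13 + 8 + 31 + 29 + 14 + 4 + 32 + 13 + 13 + 11 + 30 = 224 ft³.
⌈224 / 50⌉ = 5.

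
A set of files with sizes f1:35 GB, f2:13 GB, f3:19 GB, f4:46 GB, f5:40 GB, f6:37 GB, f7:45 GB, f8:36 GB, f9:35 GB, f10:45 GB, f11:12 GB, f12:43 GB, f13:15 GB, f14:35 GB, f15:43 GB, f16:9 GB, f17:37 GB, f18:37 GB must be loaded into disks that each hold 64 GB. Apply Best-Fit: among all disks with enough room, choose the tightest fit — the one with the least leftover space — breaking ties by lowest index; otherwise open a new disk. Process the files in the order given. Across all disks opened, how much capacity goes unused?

250

f1 (35 GB) → disk 1 (remaining 29 GB)
f2 (13 GB) → disk 1 (remaining 16 GB)
f3 (19 GB) → disk 2 (remaining 45 GB)
f4 (46 GB) → disk 3 (remaining 18 GB)
f5 (40 GB) → disk 2 (remaining 5 GB)
f6 (37 GB) → disk 4 (remaining 27 GB)
f7 (45 GB) → disk 5 (remaining 19 GB)
f8 (36 GB) → disk 6 (remaining 28 GB)
f9 (35 GB) → disk 7 (remaining 29 GB)
f10 (45 GB) → disk 8 (remaining 19 GB)
f11 (12 GB) → disk 1 (remaining 4 GB)
f12 (43 GB) → disk 9 (remaining 21 GB)
f13 (15 GB) → disk 3 (remaining 3 GB)
f14 (35 GB) → disk 10 (remaining 29 GB)
f15 (43 GB) → disk 11 (remaining 21 GB)
f16 (9 GB) → disk 5 (remaining 10 GB)
f17 (37 GB) → disk 12 (remaining 27 GB)
f18 (37 GB) → disk 13 (remaining 27 GB)
13 disks × 64 GB = 832 GB; used 582 GB; unused 250 GB.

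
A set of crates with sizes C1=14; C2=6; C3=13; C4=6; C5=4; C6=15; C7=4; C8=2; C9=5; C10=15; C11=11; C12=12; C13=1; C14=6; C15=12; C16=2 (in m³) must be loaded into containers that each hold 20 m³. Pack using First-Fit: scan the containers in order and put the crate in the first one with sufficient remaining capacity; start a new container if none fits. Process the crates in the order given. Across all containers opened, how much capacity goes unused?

C1 (14 m³) → container 1 (remaining 6 m³)
C2 (6 m³) → container 1 (remaining 0 m³)
C3 (13 m³) → container 2 (remaining 7 m³)
C4 (6 m³) → container 2 (remaining 1 m³)
C5 (4 m³) → container 3 (remaining 16 m³)
C6 (15 m³) → container 3 (remaining 1 m³)
C7 (4 m³) → container 4 (remaining 16 m³)
C8 (2 m³) → container 4 (remaining 14 m³)
C9 (5 m³) → container 4 (remaining 9 m³)
C10 (15 m³) → container 5 (remaining 5 m³)
C11 (11 m³) → container 6 (remaining 9 m³)
C12 (12 m³) → container 7 (remaining 8 m³)
C13 (1 m³) → container 2 (remaining 0 m³)
C14 (6 m³) → container 4 (remaining 3 m³)
C15 (12 m³) → container 8 (remaining 8 m³)
C16 (2 m³) → container 4 (remaining 1 m³)
8 containers × 20 m³ = 160 m³; used 128 m³; unused 32 m³.

32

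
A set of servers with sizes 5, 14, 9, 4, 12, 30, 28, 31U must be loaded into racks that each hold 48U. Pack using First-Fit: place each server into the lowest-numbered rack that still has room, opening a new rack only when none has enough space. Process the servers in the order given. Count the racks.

5U → rack 1 (remaining 43U)
14U → rack 1 (remaining 29U)
9U → rack 1 (remaining 20U)
4U → rack 1 (remaining 16U)
12U → rack 1 (remaining 4U)
30U → rack 2 (remaining 18U)
28U → rack 3 (remaining 20U)
31U → rack 4 (remaining 17U)
Final racks: [5,14,9,4,12] [30] [28] [31].

4 racks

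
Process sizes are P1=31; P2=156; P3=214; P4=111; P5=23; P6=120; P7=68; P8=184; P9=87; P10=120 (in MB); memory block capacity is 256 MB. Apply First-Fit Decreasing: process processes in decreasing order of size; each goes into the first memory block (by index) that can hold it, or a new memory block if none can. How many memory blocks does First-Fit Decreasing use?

5

Sorted descending: 214, 184, 156, 120, 120, 111, 87, 68, 31, 23.
memory block 1: place 214 MB, 42 MB left
memory block 2: place 184 MB, 72 MB left
memory block 3: place 156 MB, 100 MB left
memory block 4: place 120 MB, 136 MB left
memory block 4: place 120 MB, 16 MB left
memory block 5: place 111 MB, 145 MB left
memory block 3: place 87 MB, 13 MB left
memory block 2: place 68 MB, 4 MB left
memory block 1: place 31 MB, 11 MB left
memory block 5: place 23 MB, 122 MB left
Final memory blocks: [214,31] [184,68] [156,87] [120,120] [111,23].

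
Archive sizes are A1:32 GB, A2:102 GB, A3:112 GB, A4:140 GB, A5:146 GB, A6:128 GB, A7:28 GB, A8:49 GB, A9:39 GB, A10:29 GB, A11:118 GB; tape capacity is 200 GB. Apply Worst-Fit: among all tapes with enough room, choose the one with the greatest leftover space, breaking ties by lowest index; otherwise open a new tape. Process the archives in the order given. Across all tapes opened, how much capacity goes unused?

tape 1: place A1 (32 GB), 168 GB left
tape 1: place A2 (102 GB), 66 GB left
tape 2: place A3 (112 GB), 88 GB left
tape 3: place A4 (140 GB), 60 GB left
tape 4: place A5 (146 GB), 54 GB left
tape 5: place A6 (128 GB), 72 GB left
tape 2: place A7 (28 GB), 60 GB left
tape 5: place A8 (49 GB), 23 GB left
tape 1: place A9 (39 GB), 27 GB left
tape 2: place A10 (29 GB), 31 GB left
tape 6: place A11 (118 GB), 82 GB left
6 tapes × 200 GB = 1200 GB; used 923 GB; unused 277 GB.

277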